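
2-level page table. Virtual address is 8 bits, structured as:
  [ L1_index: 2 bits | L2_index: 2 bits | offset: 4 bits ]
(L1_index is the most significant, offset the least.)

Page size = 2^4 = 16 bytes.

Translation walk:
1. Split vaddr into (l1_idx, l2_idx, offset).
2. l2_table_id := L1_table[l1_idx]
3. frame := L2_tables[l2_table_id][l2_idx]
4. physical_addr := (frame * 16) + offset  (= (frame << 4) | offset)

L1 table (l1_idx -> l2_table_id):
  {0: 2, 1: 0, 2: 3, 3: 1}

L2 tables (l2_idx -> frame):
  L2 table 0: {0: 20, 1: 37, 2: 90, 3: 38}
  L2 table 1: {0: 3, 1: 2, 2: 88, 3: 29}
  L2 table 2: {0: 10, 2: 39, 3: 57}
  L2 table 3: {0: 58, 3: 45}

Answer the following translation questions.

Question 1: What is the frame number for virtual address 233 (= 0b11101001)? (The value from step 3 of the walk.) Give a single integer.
vaddr = 233: l1_idx=3, l2_idx=2
L1[3] = 1; L2[1][2] = 88

Answer: 88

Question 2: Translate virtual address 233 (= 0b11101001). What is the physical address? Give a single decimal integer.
Answer: 1417

Derivation:
vaddr = 233 = 0b11101001
Split: l1_idx=3, l2_idx=2, offset=9
L1[3] = 1
L2[1][2] = 88
paddr = 88 * 16 + 9 = 1417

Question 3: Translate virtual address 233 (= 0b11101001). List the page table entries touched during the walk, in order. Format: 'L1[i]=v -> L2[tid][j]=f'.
vaddr = 233 = 0b11101001
Split: l1_idx=3, l2_idx=2, offset=9

Answer: L1[3]=1 -> L2[1][2]=88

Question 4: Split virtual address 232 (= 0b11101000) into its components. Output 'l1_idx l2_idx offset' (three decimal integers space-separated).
Answer: 3 2 8

Derivation:
vaddr = 232 = 0b11101000
  top 2 bits -> l1_idx = 3
  next 2 bits -> l2_idx = 2
  bottom 4 bits -> offset = 8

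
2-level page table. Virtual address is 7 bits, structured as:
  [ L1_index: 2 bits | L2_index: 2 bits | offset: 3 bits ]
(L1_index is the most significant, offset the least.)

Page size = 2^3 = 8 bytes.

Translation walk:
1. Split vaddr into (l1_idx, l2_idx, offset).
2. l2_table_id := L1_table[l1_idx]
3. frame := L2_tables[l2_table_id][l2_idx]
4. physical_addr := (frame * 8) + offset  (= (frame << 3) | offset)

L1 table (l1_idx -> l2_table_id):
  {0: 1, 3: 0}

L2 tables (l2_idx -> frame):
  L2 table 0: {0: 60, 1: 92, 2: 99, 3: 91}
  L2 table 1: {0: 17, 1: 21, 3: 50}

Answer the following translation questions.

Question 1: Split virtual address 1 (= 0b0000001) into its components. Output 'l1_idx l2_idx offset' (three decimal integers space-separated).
Answer: 0 0 1

Derivation:
vaddr = 1 = 0b0000001
  top 2 bits -> l1_idx = 0
  next 2 bits -> l2_idx = 0
  bottom 3 bits -> offset = 1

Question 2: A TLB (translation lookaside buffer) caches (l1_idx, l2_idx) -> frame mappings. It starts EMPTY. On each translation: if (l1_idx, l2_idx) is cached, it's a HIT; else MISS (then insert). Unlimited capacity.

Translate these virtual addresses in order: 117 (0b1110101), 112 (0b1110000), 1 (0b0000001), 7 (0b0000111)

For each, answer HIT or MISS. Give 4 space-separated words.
Answer: MISS HIT MISS HIT

Derivation:
vaddr=117: (3,2) not in TLB -> MISS, insert
vaddr=112: (3,2) in TLB -> HIT
vaddr=1: (0,0) not in TLB -> MISS, insert
vaddr=7: (0,0) in TLB -> HIT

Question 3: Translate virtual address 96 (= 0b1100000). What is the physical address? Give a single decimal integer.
Answer: 480

Derivation:
vaddr = 96 = 0b1100000
Split: l1_idx=3, l2_idx=0, offset=0
L1[3] = 0
L2[0][0] = 60
paddr = 60 * 8 + 0 = 480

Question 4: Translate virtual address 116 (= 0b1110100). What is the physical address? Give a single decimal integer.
vaddr = 116 = 0b1110100
Split: l1_idx=3, l2_idx=2, offset=4
L1[3] = 0
L2[0][2] = 99
paddr = 99 * 8 + 4 = 796

Answer: 796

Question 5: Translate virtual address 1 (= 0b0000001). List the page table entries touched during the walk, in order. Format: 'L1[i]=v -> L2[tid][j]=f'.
Answer: L1[0]=1 -> L2[1][0]=17

Derivation:
vaddr = 1 = 0b0000001
Split: l1_idx=0, l2_idx=0, offset=1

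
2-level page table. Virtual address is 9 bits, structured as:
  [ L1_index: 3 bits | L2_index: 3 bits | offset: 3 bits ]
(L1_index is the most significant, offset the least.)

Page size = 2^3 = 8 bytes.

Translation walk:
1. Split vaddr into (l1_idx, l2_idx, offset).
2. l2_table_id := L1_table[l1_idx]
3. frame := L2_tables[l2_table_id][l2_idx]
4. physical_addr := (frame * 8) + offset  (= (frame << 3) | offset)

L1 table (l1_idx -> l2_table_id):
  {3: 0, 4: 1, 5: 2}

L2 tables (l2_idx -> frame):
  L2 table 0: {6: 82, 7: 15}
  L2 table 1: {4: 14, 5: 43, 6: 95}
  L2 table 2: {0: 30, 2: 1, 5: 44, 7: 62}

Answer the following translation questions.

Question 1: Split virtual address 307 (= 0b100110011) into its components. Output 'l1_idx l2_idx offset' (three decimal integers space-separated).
vaddr = 307 = 0b100110011
  top 3 bits -> l1_idx = 4
  next 3 bits -> l2_idx = 6
  bottom 3 bits -> offset = 3

Answer: 4 6 3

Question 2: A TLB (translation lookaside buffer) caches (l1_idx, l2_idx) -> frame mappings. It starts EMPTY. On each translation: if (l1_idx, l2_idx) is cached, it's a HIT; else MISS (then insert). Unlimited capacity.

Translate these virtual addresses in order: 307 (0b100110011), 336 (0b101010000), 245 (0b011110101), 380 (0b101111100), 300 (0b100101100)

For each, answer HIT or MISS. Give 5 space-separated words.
vaddr=307: (4,6) not in TLB -> MISS, insert
vaddr=336: (5,2) not in TLB -> MISS, insert
vaddr=245: (3,6) not in TLB -> MISS, insert
vaddr=380: (5,7) not in TLB -> MISS, insert
vaddr=300: (4,5) not in TLB -> MISS, insert

Answer: MISS MISS MISS MISS MISS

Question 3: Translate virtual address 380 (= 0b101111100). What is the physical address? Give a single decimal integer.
Answer: 500

Derivation:
vaddr = 380 = 0b101111100
Split: l1_idx=5, l2_idx=7, offset=4
L1[5] = 2
L2[2][7] = 62
paddr = 62 * 8 + 4 = 500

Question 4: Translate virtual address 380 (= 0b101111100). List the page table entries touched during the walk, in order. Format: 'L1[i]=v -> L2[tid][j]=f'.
vaddr = 380 = 0b101111100
Split: l1_idx=5, l2_idx=7, offset=4

Answer: L1[5]=2 -> L2[2][7]=62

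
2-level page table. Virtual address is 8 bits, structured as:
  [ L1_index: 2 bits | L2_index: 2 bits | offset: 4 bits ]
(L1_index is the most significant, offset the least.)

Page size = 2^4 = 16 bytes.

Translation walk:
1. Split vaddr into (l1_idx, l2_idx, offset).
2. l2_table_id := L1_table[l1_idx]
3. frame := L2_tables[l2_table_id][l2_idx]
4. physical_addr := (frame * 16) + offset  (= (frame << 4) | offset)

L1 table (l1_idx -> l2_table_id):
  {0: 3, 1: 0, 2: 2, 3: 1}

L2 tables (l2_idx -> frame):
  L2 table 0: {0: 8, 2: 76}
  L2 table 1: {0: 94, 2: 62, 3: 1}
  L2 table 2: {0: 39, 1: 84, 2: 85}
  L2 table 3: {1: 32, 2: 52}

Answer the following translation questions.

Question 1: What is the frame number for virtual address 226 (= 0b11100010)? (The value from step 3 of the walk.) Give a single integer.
vaddr = 226: l1_idx=3, l2_idx=2
L1[3] = 1; L2[1][2] = 62

Answer: 62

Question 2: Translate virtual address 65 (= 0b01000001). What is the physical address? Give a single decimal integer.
Answer: 129

Derivation:
vaddr = 65 = 0b01000001
Split: l1_idx=1, l2_idx=0, offset=1
L1[1] = 0
L2[0][0] = 8
paddr = 8 * 16 + 1 = 129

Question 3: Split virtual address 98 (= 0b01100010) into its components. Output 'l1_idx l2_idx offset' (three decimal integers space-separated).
Answer: 1 2 2

Derivation:
vaddr = 98 = 0b01100010
  top 2 bits -> l1_idx = 1
  next 2 bits -> l2_idx = 2
  bottom 4 bits -> offset = 2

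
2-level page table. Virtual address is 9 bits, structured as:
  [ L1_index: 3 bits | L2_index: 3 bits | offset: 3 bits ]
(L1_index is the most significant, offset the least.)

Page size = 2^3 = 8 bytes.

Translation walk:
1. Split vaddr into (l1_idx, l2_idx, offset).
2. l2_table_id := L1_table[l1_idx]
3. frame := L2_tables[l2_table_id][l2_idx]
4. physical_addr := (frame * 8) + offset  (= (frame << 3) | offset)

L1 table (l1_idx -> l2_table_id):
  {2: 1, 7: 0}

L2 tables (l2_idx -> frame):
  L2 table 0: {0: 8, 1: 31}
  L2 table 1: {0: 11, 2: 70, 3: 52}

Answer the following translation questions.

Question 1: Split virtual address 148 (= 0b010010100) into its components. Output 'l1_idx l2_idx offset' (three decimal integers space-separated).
vaddr = 148 = 0b010010100
  top 3 bits -> l1_idx = 2
  next 3 bits -> l2_idx = 2
  bottom 3 bits -> offset = 4

Answer: 2 2 4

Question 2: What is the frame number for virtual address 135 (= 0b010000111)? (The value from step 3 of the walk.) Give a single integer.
Answer: 11

Derivation:
vaddr = 135: l1_idx=2, l2_idx=0
L1[2] = 1; L2[1][0] = 11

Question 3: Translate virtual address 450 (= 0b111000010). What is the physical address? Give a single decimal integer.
Answer: 66

Derivation:
vaddr = 450 = 0b111000010
Split: l1_idx=7, l2_idx=0, offset=2
L1[7] = 0
L2[0][0] = 8
paddr = 8 * 8 + 2 = 66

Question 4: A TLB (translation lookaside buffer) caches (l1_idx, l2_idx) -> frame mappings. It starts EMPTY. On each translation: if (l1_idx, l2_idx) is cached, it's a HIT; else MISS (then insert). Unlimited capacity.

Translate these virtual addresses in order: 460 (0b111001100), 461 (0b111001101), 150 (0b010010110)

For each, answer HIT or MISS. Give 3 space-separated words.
vaddr=460: (7,1) not in TLB -> MISS, insert
vaddr=461: (7,1) in TLB -> HIT
vaddr=150: (2,2) not in TLB -> MISS, insert

Answer: MISS HIT MISS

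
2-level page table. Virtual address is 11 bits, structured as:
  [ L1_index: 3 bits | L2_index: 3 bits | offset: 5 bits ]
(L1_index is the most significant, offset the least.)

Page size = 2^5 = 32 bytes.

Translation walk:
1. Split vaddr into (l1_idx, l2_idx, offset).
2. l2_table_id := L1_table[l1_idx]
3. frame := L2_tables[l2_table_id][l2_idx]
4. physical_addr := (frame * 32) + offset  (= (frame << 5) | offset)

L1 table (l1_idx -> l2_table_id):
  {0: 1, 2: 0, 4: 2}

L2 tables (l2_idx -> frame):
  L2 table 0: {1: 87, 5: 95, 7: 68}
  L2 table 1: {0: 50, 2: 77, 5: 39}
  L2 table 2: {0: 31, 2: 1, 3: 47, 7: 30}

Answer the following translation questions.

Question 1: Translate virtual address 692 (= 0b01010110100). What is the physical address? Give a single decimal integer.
vaddr = 692 = 0b01010110100
Split: l1_idx=2, l2_idx=5, offset=20
L1[2] = 0
L2[0][5] = 95
paddr = 95 * 32 + 20 = 3060

Answer: 3060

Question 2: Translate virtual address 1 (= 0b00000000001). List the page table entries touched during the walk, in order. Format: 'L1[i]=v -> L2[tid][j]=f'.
Answer: L1[0]=1 -> L2[1][0]=50

Derivation:
vaddr = 1 = 0b00000000001
Split: l1_idx=0, l2_idx=0, offset=1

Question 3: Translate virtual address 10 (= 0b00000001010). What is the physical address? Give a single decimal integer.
vaddr = 10 = 0b00000001010
Split: l1_idx=0, l2_idx=0, offset=10
L1[0] = 1
L2[1][0] = 50
paddr = 50 * 32 + 10 = 1610

Answer: 1610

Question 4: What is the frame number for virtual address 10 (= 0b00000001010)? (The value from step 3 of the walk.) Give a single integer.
Answer: 50

Derivation:
vaddr = 10: l1_idx=0, l2_idx=0
L1[0] = 1; L2[1][0] = 50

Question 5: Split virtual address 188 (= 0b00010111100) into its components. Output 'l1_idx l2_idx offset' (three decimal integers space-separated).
vaddr = 188 = 0b00010111100
  top 3 bits -> l1_idx = 0
  next 3 bits -> l2_idx = 5
  bottom 5 bits -> offset = 28

Answer: 0 5 28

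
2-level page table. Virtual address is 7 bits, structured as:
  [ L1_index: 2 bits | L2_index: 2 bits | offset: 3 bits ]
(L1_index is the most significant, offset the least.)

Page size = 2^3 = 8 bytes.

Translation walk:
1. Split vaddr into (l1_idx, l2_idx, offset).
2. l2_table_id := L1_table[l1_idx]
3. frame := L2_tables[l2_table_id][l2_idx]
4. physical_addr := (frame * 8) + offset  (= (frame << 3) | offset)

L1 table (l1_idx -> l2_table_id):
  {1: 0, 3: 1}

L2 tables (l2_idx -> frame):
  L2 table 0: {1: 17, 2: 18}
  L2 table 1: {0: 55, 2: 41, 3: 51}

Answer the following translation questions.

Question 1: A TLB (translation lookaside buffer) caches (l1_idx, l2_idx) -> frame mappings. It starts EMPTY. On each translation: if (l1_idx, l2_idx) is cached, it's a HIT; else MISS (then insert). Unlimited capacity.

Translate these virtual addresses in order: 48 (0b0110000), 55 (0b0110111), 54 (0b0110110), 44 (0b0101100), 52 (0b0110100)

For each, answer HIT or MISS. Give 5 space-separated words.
vaddr=48: (1,2) not in TLB -> MISS, insert
vaddr=55: (1,2) in TLB -> HIT
vaddr=54: (1,2) in TLB -> HIT
vaddr=44: (1,1) not in TLB -> MISS, insert
vaddr=52: (1,2) in TLB -> HIT

Answer: MISS HIT HIT MISS HIT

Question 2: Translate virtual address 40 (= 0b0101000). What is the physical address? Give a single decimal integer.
Answer: 136

Derivation:
vaddr = 40 = 0b0101000
Split: l1_idx=1, l2_idx=1, offset=0
L1[1] = 0
L2[0][1] = 17
paddr = 17 * 8 + 0 = 136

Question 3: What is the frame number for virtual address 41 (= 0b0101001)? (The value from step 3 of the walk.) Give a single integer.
Answer: 17

Derivation:
vaddr = 41: l1_idx=1, l2_idx=1
L1[1] = 0; L2[0][1] = 17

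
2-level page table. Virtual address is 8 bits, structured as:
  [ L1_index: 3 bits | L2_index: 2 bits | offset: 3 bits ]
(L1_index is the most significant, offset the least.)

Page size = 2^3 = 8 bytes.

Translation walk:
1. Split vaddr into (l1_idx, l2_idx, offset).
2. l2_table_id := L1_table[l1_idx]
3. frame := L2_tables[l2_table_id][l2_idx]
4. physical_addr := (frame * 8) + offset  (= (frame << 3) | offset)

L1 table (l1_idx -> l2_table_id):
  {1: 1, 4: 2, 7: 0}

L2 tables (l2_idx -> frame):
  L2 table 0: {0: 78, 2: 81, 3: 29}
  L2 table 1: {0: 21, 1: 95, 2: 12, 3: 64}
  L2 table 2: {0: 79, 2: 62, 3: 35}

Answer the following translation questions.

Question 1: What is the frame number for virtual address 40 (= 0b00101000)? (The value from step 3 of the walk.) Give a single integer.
Answer: 95

Derivation:
vaddr = 40: l1_idx=1, l2_idx=1
L1[1] = 1; L2[1][1] = 95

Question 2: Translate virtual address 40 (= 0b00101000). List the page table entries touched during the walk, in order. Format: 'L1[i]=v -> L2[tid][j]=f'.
vaddr = 40 = 0b00101000
Split: l1_idx=1, l2_idx=1, offset=0

Answer: L1[1]=1 -> L2[1][1]=95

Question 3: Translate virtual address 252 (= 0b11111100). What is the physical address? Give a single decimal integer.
vaddr = 252 = 0b11111100
Split: l1_idx=7, l2_idx=3, offset=4
L1[7] = 0
L2[0][3] = 29
paddr = 29 * 8 + 4 = 236

Answer: 236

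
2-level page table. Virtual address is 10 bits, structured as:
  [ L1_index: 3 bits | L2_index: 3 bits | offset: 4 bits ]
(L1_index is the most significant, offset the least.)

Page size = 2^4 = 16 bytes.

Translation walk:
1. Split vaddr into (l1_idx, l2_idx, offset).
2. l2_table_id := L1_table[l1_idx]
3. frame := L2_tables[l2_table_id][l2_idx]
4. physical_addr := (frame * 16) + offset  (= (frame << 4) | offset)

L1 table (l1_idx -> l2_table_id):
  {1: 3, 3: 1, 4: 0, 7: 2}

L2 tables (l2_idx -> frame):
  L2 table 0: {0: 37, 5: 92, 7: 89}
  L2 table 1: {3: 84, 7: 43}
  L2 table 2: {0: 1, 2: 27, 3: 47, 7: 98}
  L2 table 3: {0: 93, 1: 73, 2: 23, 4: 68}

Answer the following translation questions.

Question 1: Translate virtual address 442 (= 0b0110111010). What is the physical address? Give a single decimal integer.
Answer: 1354

Derivation:
vaddr = 442 = 0b0110111010
Split: l1_idx=3, l2_idx=3, offset=10
L1[3] = 1
L2[1][3] = 84
paddr = 84 * 16 + 10 = 1354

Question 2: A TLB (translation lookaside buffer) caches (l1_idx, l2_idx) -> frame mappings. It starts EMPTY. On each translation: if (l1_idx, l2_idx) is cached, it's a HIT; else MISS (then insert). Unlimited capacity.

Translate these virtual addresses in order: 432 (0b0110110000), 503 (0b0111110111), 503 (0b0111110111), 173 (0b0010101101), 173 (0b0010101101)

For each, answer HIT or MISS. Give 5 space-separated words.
Answer: MISS MISS HIT MISS HIT

Derivation:
vaddr=432: (3,3) not in TLB -> MISS, insert
vaddr=503: (3,7) not in TLB -> MISS, insert
vaddr=503: (3,7) in TLB -> HIT
vaddr=173: (1,2) not in TLB -> MISS, insert
vaddr=173: (1,2) in TLB -> HIT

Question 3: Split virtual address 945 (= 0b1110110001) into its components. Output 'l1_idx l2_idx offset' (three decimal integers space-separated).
vaddr = 945 = 0b1110110001
  top 3 bits -> l1_idx = 7
  next 3 bits -> l2_idx = 3
  bottom 4 bits -> offset = 1

Answer: 7 3 1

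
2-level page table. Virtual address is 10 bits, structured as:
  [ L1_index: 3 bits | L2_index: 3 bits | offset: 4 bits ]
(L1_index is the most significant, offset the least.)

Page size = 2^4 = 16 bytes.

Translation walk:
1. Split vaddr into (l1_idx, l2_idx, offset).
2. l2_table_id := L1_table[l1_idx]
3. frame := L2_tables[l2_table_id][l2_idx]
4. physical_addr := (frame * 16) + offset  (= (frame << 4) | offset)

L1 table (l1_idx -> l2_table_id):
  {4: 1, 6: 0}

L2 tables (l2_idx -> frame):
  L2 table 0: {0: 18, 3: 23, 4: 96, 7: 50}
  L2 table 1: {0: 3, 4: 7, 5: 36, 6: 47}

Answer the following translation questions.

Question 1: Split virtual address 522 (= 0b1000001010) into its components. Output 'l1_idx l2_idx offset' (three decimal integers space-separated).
Answer: 4 0 10

Derivation:
vaddr = 522 = 0b1000001010
  top 3 bits -> l1_idx = 4
  next 3 bits -> l2_idx = 0
  bottom 4 bits -> offset = 10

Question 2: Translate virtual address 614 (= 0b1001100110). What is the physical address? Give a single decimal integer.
vaddr = 614 = 0b1001100110
Split: l1_idx=4, l2_idx=6, offset=6
L1[4] = 1
L2[1][6] = 47
paddr = 47 * 16 + 6 = 758

Answer: 758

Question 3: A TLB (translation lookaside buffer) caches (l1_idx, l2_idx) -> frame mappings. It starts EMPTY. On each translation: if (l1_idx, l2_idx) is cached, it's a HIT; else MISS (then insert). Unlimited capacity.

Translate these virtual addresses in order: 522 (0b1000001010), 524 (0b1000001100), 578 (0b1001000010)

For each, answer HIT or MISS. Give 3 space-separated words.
vaddr=522: (4,0) not in TLB -> MISS, insert
vaddr=524: (4,0) in TLB -> HIT
vaddr=578: (4,4) not in TLB -> MISS, insert

Answer: MISS HIT MISS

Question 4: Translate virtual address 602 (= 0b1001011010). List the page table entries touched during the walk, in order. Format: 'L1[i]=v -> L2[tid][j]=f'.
Answer: L1[4]=1 -> L2[1][5]=36

Derivation:
vaddr = 602 = 0b1001011010
Split: l1_idx=4, l2_idx=5, offset=10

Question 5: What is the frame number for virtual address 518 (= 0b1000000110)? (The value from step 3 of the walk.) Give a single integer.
Answer: 3

Derivation:
vaddr = 518: l1_idx=4, l2_idx=0
L1[4] = 1; L2[1][0] = 3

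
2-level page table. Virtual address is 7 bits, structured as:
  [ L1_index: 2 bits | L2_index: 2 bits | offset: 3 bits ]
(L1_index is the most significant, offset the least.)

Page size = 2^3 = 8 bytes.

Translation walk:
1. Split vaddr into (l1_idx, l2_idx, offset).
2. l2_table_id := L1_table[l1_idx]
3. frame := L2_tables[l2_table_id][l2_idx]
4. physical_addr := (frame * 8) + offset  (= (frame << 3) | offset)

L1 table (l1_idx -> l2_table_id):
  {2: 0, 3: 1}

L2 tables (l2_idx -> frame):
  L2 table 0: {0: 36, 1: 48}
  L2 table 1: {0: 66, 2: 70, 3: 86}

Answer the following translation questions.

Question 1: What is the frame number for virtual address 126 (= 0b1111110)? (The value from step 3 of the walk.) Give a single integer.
vaddr = 126: l1_idx=3, l2_idx=3
L1[3] = 1; L2[1][3] = 86

Answer: 86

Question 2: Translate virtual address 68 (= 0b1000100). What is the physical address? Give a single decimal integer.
vaddr = 68 = 0b1000100
Split: l1_idx=2, l2_idx=0, offset=4
L1[2] = 0
L2[0][0] = 36
paddr = 36 * 8 + 4 = 292

Answer: 292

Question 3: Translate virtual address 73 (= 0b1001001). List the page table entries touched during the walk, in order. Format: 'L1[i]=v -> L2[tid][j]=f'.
vaddr = 73 = 0b1001001
Split: l1_idx=2, l2_idx=1, offset=1

Answer: L1[2]=0 -> L2[0][1]=48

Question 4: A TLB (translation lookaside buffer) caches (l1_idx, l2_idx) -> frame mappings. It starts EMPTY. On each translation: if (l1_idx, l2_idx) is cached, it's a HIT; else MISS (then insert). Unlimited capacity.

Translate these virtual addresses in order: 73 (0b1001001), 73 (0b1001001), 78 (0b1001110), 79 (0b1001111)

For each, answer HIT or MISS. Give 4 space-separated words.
vaddr=73: (2,1) not in TLB -> MISS, insert
vaddr=73: (2,1) in TLB -> HIT
vaddr=78: (2,1) in TLB -> HIT
vaddr=79: (2,1) in TLB -> HIT

Answer: MISS HIT HIT HIT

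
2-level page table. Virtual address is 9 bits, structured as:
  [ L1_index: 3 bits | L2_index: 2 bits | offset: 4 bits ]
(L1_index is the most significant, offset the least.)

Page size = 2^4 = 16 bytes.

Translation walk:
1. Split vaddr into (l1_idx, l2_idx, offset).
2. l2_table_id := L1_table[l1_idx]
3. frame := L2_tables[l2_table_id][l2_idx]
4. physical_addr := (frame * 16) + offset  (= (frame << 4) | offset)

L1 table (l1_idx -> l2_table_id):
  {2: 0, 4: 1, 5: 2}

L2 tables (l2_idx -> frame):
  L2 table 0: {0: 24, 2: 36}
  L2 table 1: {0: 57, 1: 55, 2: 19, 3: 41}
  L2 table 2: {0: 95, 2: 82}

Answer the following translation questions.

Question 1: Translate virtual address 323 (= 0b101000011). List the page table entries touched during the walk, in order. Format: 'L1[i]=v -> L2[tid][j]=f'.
Answer: L1[5]=2 -> L2[2][0]=95

Derivation:
vaddr = 323 = 0b101000011
Split: l1_idx=5, l2_idx=0, offset=3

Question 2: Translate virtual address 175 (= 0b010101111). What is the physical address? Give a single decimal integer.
Answer: 591

Derivation:
vaddr = 175 = 0b010101111
Split: l1_idx=2, l2_idx=2, offset=15
L1[2] = 0
L2[0][2] = 36
paddr = 36 * 16 + 15 = 591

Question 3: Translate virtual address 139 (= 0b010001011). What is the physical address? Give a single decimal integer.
vaddr = 139 = 0b010001011
Split: l1_idx=2, l2_idx=0, offset=11
L1[2] = 0
L2[0][0] = 24
paddr = 24 * 16 + 11 = 395

Answer: 395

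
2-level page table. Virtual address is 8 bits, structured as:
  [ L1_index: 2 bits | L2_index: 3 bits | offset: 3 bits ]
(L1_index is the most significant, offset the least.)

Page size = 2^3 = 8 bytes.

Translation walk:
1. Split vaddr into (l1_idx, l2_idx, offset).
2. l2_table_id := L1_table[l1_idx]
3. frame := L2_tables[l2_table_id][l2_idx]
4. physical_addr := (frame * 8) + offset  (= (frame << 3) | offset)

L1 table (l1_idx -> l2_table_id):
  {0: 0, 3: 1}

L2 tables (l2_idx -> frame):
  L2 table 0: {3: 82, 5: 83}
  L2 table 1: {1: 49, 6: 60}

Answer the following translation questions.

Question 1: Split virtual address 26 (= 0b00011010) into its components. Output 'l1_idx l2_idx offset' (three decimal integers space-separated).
Answer: 0 3 2

Derivation:
vaddr = 26 = 0b00011010
  top 2 bits -> l1_idx = 0
  next 3 bits -> l2_idx = 3
  bottom 3 bits -> offset = 2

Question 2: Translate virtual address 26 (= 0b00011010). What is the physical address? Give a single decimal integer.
vaddr = 26 = 0b00011010
Split: l1_idx=0, l2_idx=3, offset=2
L1[0] = 0
L2[0][3] = 82
paddr = 82 * 8 + 2 = 658

Answer: 658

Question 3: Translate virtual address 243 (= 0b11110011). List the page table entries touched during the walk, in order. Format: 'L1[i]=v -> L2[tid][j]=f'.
Answer: L1[3]=1 -> L2[1][6]=60

Derivation:
vaddr = 243 = 0b11110011
Split: l1_idx=3, l2_idx=6, offset=3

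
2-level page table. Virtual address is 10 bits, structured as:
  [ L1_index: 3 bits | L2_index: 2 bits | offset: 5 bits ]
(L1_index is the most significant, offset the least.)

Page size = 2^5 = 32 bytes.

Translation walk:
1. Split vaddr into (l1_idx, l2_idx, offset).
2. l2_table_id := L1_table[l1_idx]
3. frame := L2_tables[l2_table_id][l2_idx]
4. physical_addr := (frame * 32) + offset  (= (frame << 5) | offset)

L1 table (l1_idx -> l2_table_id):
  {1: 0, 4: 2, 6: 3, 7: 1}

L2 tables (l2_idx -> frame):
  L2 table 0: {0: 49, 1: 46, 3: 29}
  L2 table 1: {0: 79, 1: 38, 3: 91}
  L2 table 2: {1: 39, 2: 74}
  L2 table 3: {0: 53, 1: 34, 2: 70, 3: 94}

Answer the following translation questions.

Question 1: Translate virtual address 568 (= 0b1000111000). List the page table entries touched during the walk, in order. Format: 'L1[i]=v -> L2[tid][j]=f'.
Answer: L1[4]=2 -> L2[2][1]=39

Derivation:
vaddr = 568 = 0b1000111000
Split: l1_idx=4, l2_idx=1, offset=24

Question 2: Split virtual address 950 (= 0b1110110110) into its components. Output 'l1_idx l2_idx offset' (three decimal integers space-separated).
Answer: 7 1 22

Derivation:
vaddr = 950 = 0b1110110110
  top 3 bits -> l1_idx = 7
  next 2 bits -> l2_idx = 1
  bottom 5 bits -> offset = 22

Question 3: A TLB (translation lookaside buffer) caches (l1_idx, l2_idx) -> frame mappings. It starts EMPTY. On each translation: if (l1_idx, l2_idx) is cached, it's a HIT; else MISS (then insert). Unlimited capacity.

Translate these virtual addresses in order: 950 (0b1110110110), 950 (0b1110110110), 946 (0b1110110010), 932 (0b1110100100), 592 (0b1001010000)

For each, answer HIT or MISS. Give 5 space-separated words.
Answer: MISS HIT HIT HIT MISS

Derivation:
vaddr=950: (7,1) not in TLB -> MISS, insert
vaddr=950: (7,1) in TLB -> HIT
vaddr=946: (7,1) in TLB -> HIT
vaddr=932: (7,1) in TLB -> HIT
vaddr=592: (4,2) not in TLB -> MISS, insert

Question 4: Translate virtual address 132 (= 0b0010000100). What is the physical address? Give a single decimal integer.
Answer: 1572

Derivation:
vaddr = 132 = 0b0010000100
Split: l1_idx=1, l2_idx=0, offset=4
L1[1] = 0
L2[0][0] = 49
paddr = 49 * 32 + 4 = 1572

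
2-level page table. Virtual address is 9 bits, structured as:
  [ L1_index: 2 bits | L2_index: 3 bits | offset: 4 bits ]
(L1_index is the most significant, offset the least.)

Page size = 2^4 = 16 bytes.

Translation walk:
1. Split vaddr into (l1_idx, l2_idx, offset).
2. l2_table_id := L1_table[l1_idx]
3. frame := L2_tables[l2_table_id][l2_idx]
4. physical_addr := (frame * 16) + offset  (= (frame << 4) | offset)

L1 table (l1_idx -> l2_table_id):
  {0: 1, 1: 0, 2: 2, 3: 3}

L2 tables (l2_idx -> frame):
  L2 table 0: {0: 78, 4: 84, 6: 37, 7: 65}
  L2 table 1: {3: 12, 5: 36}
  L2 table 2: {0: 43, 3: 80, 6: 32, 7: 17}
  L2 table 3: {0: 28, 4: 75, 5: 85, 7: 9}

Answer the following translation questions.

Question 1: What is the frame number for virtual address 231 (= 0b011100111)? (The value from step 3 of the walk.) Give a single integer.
Answer: 37

Derivation:
vaddr = 231: l1_idx=1, l2_idx=6
L1[1] = 0; L2[0][6] = 37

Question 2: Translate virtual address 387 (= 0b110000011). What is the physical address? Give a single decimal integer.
vaddr = 387 = 0b110000011
Split: l1_idx=3, l2_idx=0, offset=3
L1[3] = 3
L2[3][0] = 28
paddr = 28 * 16 + 3 = 451

Answer: 451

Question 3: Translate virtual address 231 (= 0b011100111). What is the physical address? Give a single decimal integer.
Answer: 599

Derivation:
vaddr = 231 = 0b011100111
Split: l1_idx=1, l2_idx=6, offset=7
L1[1] = 0
L2[0][6] = 37
paddr = 37 * 16 + 7 = 599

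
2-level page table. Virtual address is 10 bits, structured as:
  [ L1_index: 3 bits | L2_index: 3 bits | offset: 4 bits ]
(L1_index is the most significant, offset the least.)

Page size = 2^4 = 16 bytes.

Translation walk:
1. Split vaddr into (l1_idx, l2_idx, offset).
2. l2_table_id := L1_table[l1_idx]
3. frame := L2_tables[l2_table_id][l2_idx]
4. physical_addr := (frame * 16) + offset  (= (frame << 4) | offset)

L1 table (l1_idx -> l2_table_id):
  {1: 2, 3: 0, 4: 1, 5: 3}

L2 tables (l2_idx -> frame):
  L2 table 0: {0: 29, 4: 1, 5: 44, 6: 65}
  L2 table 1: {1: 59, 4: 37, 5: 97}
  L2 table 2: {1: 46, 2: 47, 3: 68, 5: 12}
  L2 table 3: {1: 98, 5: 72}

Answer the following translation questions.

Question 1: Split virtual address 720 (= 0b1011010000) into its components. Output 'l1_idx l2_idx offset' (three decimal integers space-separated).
vaddr = 720 = 0b1011010000
  top 3 bits -> l1_idx = 5
  next 3 bits -> l2_idx = 5
  bottom 4 bits -> offset = 0

Answer: 5 5 0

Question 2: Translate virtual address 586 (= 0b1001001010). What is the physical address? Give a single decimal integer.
vaddr = 586 = 0b1001001010
Split: l1_idx=4, l2_idx=4, offset=10
L1[4] = 1
L2[1][4] = 37
paddr = 37 * 16 + 10 = 602

Answer: 602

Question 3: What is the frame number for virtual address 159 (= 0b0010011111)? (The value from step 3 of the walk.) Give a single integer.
vaddr = 159: l1_idx=1, l2_idx=1
L1[1] = 2; L2[2][1] = 46

Answer: 46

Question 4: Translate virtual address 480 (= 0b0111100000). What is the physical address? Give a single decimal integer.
Answer: 1040

Derivation:
vaddr = 480 = 0b0111100000
Split: l1_idx=3, l2_idx=6, offset=0
L1[3] = 0
L2[0][6] = 65
paddr = 65 * 16 + 0 = 1040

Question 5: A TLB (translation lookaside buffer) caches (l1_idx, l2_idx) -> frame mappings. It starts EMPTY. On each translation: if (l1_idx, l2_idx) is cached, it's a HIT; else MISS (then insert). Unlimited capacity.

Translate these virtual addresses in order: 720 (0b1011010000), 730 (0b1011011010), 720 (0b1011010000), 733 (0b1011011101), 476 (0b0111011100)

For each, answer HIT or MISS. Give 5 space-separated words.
vaddr=720: (5,5) not in TLB -> MISS, insert
vaddr=730: (5,5) in TLB -> HIT
vaddr=720: (5,5) in TLB -> HIT
vaddr=733: (5,5) in TLB -> HIT
vaddr=476: (3,5) not in TLB -> MISS, insert

Answer: MISS HIT HIT HIT MISS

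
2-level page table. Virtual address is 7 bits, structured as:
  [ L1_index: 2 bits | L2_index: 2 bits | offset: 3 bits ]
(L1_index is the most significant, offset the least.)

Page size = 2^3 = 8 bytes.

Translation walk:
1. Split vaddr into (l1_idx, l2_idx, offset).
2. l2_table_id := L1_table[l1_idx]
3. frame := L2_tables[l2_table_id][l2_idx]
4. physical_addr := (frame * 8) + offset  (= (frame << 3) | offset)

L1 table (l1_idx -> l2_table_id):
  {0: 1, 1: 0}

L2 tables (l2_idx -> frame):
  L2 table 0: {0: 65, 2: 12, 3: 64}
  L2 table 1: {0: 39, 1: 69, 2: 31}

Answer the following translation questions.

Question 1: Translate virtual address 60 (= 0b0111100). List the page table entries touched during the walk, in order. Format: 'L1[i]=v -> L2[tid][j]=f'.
vaddr = 60 = 0b0111100
Split: l1_idx=1, l2_idx=3, offset=4

Answer: L1[1]=0 -> L2[0][3]=64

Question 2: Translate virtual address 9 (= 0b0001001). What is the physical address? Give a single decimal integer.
Answer: 553

Derivation:
vaddr = 9 = 0b0001001
Split: l1_idx=0, l2_idx=1, offset=1
L1[0] = 1
L2[1][1] = 69
paddr = 69 * 8 + 1 = 553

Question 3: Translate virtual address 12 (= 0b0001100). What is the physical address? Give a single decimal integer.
Answer: 556

Derivation:
vaddr = 12 = 0b0001100
Split: l1_idx=0, l2_idx=1, offset=4
L1[0] = 1
L2[1][1] = 69
paddr = 69 * 8 + 4 = 556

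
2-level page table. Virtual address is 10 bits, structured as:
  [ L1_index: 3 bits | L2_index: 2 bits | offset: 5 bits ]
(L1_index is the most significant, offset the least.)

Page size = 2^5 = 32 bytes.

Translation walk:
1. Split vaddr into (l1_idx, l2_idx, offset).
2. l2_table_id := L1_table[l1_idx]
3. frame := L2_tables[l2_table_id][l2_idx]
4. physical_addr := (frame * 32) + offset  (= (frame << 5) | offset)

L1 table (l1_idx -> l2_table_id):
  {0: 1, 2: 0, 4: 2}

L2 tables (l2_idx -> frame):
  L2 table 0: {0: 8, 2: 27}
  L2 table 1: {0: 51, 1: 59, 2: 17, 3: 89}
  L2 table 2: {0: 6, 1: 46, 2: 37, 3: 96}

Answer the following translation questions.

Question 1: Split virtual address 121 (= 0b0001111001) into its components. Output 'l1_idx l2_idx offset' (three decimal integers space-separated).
Answer: 0 3 25

Derivation:
vaddr = 121 = 0b0001111001
  top 3 bits -> l1_idx = 0
  next 2 bits -> l2_idx = 3
  bottom 5 bits -> offset = 25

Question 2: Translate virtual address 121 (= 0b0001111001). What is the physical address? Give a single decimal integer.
Answer: 2873

Derivation:
vaddr = 121 = 0b0001111001
Split: l1_idx=0, l2_idx=3, offset=25
L1[0] = 1
L2[1][3] = 89
paddr = 89 * 32 + 25 = 2873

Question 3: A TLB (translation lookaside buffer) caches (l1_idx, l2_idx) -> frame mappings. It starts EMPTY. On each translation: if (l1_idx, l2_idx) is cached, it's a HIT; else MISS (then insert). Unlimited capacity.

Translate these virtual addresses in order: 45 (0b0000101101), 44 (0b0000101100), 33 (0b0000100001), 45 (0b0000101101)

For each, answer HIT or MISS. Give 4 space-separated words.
vaddr=45: (0,1) not in TLB -> MISS, insert
vaddr=44: (0,1) in TLB -> HIT
vaddr=33: (0,1) in TLB -> HIT
vaddr=45: (0,1) in TLB -> HIT

Answer: MISS HIT HIT HIT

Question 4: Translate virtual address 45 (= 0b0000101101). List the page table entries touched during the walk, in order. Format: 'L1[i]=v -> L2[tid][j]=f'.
vaddr = 45 = 0b0000101101
Split: l1_idx=0, l2_idx=1, offset=13

Answer: L1[0]=1 -> L2[1][1]=59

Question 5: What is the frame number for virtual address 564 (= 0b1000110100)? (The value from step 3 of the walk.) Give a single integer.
vaddr = 564: l1_idx=4, l2_idx=1
L1[4] = 2; L2[2][1] = 46

Answer: 46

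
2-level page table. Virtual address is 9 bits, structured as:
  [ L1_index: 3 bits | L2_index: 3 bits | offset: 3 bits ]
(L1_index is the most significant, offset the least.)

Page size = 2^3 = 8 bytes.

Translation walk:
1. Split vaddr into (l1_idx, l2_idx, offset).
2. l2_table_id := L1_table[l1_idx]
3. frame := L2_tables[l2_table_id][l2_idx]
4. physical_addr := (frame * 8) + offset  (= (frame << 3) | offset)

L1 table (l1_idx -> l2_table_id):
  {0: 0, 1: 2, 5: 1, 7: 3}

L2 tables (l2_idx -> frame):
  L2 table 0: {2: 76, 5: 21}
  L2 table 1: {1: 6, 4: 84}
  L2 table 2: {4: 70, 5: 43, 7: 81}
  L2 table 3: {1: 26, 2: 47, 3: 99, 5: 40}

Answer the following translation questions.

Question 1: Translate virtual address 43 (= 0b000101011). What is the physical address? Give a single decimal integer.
Answer: 171

Derivation:
vaddr = 43 = 0b000101011
Split: l1_idx=0, l2_idx=5, offset=3
L1[0] = 0
L2[0][5] = 21
paddr = 21 * 8 + 3 = 171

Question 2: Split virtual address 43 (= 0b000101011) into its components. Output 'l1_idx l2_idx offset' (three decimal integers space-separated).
vaddr = 43 = 0b000101011
  top 3 bits -> l1_idx = 0
  next 3 bits -> l2_idx = 5
  bottom 3 bits -> offset = 3

Answer: 0 5 3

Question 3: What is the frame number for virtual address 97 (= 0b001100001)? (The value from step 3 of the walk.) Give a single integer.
vaddr = 97: l1_idx=1, l2_idx=4
L1[1] = 2; L2[2][4] = 70

Answer: 70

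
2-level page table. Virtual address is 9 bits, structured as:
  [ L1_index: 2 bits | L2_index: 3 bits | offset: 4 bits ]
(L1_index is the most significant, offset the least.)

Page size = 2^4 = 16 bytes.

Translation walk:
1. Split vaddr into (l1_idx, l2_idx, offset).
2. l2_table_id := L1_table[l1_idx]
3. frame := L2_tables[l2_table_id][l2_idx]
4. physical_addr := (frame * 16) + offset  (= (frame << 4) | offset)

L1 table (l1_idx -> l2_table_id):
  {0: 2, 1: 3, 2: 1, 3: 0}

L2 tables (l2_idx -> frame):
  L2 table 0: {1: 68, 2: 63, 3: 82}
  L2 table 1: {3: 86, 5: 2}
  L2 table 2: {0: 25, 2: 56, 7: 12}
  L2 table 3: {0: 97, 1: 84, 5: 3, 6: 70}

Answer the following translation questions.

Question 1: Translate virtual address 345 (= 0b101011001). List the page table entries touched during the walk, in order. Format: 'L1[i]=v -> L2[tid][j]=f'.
Answer: L1[2]=1 -> L2[1][5]=2

Derivation:
vaddr = 345 = 0b101011001
Split: l1_idx=2, l2_idx=5, offset=9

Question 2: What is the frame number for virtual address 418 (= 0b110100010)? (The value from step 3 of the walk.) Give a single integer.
Answer: 63

Derivation:
vaddr = 418: l1_idx=3, l2_idx=2
L1[3] = 0; L2[0][2] = 63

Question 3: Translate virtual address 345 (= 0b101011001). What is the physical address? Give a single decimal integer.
vaddr = 345 = 0b101011001
Split: l1_idx=2, l2_idx=5, offset=9
L1[2] = 1
L2[1][5] = 2
paddr = 2 * 16 + 9 = 41

Answer: 41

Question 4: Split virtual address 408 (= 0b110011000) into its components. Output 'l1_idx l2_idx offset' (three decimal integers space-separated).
Answer: 3 1 8

Derivation:
vaddr = 408 = 0b110011000
  top 2 bits -> l1_idx = 3
  next 3 bits -> l2_idx = 1
  bottom 4 bits -> offset = 8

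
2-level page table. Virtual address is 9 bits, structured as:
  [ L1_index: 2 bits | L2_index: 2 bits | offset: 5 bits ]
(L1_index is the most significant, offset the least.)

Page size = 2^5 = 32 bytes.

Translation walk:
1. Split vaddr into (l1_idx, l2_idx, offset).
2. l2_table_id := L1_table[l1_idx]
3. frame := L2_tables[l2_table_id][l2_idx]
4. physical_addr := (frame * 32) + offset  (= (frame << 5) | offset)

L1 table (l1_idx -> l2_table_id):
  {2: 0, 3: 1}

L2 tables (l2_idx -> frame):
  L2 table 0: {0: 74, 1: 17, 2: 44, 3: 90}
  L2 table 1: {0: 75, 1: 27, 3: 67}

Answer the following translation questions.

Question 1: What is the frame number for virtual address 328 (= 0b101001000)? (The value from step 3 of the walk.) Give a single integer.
vaddr = 328: l1_idx=2, l2_idx=2
L1[2] = 0; L2[0][2] = 44

Answer: 44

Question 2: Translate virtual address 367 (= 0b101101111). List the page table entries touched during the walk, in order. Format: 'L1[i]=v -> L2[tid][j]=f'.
vaddr = 367 = 0b101101111
Split: l1_idx=2, l2_idx=3, offset=15

Answer: L1[2]=0 -> L2[0][3]=90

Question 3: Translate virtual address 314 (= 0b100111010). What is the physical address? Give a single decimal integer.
vaddr = 314 = 0b100111010
Split: l1_idx=2, l2_idx=1, offset=26
L1[2] = 0
L2[0][1] = 17
paddr = 17 * 32 + 26 = 570

Answer: 570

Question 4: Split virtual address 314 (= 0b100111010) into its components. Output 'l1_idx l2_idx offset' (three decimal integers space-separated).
vaddr = 314 = 0b100111010
  top 2 bits -> l1_idx = 2
  next 2 bits -> l2_idx = 1
  bottom 5 bits -> offset = 26

Answer: 2 1 26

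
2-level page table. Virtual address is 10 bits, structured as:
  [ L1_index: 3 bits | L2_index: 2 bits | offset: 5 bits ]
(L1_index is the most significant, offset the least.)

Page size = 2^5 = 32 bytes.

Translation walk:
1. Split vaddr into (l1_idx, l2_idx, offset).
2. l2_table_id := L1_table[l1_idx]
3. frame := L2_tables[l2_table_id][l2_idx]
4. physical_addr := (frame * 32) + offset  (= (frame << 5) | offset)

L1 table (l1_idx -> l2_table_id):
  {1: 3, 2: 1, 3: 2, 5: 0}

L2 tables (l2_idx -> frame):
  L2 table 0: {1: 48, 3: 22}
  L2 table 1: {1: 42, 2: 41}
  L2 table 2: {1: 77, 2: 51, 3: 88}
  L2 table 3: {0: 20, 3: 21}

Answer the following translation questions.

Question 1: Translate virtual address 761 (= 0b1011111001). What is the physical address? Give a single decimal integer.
vaddr = 761 = 0b1011111001
Split: l1_idx=5, l2_idx=3, offset=25
L1[5] = 0
L2[0][3] = 22
paddr = 22 * 32 + 25 = 729

Answer: 729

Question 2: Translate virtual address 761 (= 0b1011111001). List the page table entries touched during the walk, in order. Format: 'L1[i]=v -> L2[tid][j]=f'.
vaddr = 761 = 0b1011111001
Split: l1_idx=5, l2_idx=3, offset=25

Answer: L1[5]=0 -> L2[0][3]=22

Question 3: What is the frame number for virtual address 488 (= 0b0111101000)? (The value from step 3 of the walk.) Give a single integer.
Answer: 88

Derivation:
vaddr = 488: l1_idx=3, l2_idx=3
L1[3] = 2; L2[2][3] = 88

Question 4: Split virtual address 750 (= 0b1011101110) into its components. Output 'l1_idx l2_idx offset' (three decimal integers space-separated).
Answer: 5 3 14

Derivation:
vaddr = 750 = 0b1011101110
  top 3 bits -> l1_idx = 5
  next 2 bits -> l2_idx = 3
  bottom 5 bits -> offset = 14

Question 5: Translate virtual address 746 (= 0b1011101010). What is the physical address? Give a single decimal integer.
Answer: 714

Derivation:
vaddr = 746 = 0b1011101010
Split: l1_idx=5, l2_idx=3, offset=10
L1[5] = 0
L2[0][3] = 22
paddr = 22 * 32 + 10 = 714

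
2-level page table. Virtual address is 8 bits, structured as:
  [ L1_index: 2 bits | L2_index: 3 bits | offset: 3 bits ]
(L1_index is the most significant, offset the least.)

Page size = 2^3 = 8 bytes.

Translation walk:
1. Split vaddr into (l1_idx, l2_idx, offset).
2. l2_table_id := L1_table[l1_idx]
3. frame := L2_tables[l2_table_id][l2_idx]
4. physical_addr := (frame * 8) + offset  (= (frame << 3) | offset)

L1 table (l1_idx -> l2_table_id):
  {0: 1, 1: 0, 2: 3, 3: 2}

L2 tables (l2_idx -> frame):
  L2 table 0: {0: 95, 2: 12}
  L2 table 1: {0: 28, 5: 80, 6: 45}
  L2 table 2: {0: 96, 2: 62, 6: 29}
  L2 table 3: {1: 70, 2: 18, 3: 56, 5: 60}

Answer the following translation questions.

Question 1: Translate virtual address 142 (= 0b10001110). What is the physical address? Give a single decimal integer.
vaddr = 142 = 0b10001110
Split: l1_idx=2, l2_idx=1, offset=6
L1[2] = 3
L2[3][1] = 70
paddr = 70 * 8 + 6 = 566

Answer: 566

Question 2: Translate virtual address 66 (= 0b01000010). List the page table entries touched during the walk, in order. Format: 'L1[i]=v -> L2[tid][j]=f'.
Answer: L1[1]=0 -> L2[0][0]=95

Derivation:
vaddr = 66 = 0b01000010
Split: l1_idx=1, l2_idx=0, offset=2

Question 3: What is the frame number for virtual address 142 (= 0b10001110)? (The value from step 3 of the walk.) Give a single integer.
Answer: 70

Derivation:
vaddr = 142: l1_idx=2, l2_idx=1
L1[2] = 3; L2[3][1] = 70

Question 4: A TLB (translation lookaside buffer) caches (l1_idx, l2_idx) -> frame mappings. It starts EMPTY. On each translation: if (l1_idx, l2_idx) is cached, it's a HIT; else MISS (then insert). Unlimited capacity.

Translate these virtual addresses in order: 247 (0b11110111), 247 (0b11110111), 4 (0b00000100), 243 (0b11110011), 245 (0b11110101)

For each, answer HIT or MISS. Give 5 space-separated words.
Answer: MISS HIT MISS HIT HIT

Derivation:
vaddr=247: (3,6) not in TLB -> MISS, insert
vaddr=247: (3,6) in TLB -> HIT
vaddr=4: (0,0) not in TLB -> MISS, insert
vaddr=243: (3,6) in TLB -> HIT
vaddr=245: (3,6) in TLB -> HIT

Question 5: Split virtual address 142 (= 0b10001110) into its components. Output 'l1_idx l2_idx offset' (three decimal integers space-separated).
vaddr = 142 = 0b10001110
  top 2 bits -> l1_idx = 2
  next 3 bits -> l2_idx = 1
  bottom 3 bits -> offset = 6

Answer: 2 1 6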